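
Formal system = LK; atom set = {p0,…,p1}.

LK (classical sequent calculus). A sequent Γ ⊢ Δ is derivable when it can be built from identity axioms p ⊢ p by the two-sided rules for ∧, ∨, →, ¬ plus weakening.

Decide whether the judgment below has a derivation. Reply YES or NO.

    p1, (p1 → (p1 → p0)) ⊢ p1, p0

Proof tree:
[→L] p1, (p1 → (p1 → p0)) ⊢ p1, p0
  [Ax] p1 ⊢ p1
  [→L] p1, (p1 → p0) ⊢ p1, p0
    [WR] p1 ⊢ p1, p1
      [Ax] p1 ⊢ p1
    [WR] p0 ⊢ p0, p1
      [Ax] p0 ⊢ p0

Result: YES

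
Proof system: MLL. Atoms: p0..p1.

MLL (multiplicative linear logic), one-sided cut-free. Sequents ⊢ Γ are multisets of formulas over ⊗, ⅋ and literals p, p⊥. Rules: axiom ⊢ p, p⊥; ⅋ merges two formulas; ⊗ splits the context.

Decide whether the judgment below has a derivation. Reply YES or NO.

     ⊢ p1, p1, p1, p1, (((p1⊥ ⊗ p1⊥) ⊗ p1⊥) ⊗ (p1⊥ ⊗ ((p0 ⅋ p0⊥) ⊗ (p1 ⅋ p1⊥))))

Derivation trace:
[⊗]  ⊢ p1, p1, p1, p1, (((p1⊥ ⊗ p1⊥) ⊗ p1⊥) ⊗ (p1⊥ ⊗ ((p0 ⅋ p0⊥) ⊗ (p1 ⅋ p1⊥))))
  [⊗]  ⊢ p1, p1, p1, ((p1⊥ ⊗ p1⊥) ⊗ p1⊥)
    [⊗]  ⊢ p1, p1, (p1⊥ ⊗ p1⊥)
      [Ax]  ⊢ p1, p1⊥
      [Ax]  ⊢ p1, p1⊥
    [Ax]  ⊢ p1, p1⊥
  [⊗]  ⊢ p1, (p1⊥ ⊗ ((p0 ⅋ p0⊥) ⊗ (p1 ⅋ p1⊥)))
    [Ax]  ⊢ p1, p1⊥
    [⊗]  ⊢ ((p0 ⅋ p0⊥) ⊗ (p1 ⅋ p1⊥))
      [⅋]  ⊢ (p0 ⅋ p0⊥)
        [Ax]  ⊢ p0, p0⊥
      [⅋]  ⊢ (p1 ⅋ p1⊥)
        [Ax]  ⊢ p1, p1⊥

Result: YES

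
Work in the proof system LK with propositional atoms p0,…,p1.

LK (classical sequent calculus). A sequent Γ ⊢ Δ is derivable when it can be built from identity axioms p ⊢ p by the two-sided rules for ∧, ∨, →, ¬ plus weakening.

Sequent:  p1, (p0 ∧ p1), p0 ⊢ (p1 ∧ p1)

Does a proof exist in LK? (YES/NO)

Derivation trace:
[∧R] p1, (p0 ∧ p1), p0 ⊢ (p1 ∧ p1)
  [WL] p1, p0 ⊢ p1
    [Ax] p1 ⊢ p1
  [∧L] (p0 ∧ p1) ⊢ p1
    [WL] p1, p0 ⊢ p1
      [Ax] p1 ⊢ p1

Result: YES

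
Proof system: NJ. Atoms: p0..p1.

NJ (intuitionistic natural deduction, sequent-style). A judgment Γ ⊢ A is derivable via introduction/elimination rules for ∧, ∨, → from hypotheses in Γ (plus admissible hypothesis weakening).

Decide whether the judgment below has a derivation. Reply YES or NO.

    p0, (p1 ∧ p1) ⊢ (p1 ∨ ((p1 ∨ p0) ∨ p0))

Proof tree:
[∨I₂] p0, (p1 ∧ p1) ⊢ (p1 ∨ ((p1 ∨ p0) ∨ p0))
  [∨I₁] p0, (p1 ∧ p1) ⊢ ((p1 ∨ p0) ∨ p0)
    [Wk] p0, (p1 ∧ p1) ⊢ (p1 ∨ p0)
      [∨I₂] p0 ⊢ (p1 ∨ p0)
        [Ax] p0 ⊢ p0

Result: YES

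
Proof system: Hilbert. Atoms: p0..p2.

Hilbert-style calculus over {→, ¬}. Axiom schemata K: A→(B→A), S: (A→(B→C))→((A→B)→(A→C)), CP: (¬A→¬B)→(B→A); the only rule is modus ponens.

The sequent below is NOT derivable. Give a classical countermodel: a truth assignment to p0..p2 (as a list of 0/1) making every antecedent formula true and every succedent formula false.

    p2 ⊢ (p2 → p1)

Enumerate valuations to refute Γ ⊢ Δ:
  v=000: Γ:[p2=F] Δ:[(p2 → p1)=T] refutes=False
  v=001: Γ:[p2=T] Δ:[(p2 → p1)=F] refutes=True  ← countermodel

Result: [0, 0, 1]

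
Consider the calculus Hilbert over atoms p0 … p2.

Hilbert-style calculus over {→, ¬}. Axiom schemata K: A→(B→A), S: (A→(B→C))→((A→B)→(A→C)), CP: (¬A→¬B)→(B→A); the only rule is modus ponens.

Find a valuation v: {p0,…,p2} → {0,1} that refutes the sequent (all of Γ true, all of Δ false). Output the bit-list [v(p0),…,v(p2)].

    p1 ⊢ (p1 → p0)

Enumerate valuations to refute Γ ⊢ Δ:
  v=000: Γ:[p1=F] Δ:[(p1 → p0)=T] refutes=False
  v=001: Γ:[p1=F] Δ:[(p1 → p0)=T] refutes=False
  v=010: Γ:[p1=T] Δ:[(p1 → p0)=F] refutes=True  ← countermodel

Result: [0, 1, 0]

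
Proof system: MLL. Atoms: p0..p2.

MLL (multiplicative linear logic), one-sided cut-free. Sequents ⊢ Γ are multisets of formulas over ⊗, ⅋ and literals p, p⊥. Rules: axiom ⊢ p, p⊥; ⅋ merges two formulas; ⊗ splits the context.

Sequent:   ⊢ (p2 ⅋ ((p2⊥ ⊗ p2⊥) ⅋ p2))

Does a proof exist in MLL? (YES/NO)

Derivation trace:
[⅋]  ⊢ (p2 ⅋ ((p2⊥ ⊗ p2⊥) ⅋ p2))
  [⅋]  ⊢ p2, ((p2⊥ ⊗ p2⊥) ⅋ p2)
    [⊗]  ⊢ p2, p2, (p2⊥ ⊗ p2⊥)
      [Ax]  ⊢ p2, p2⊥
      [Ax]  ⊢ p2, p2⊥

Result: YES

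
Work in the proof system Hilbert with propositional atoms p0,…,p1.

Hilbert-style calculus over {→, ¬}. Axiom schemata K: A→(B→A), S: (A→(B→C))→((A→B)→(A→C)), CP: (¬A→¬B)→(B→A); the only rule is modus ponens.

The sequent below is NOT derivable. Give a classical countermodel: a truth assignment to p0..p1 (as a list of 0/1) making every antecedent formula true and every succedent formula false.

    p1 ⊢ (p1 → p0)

Enumerate valuations to refute Γ ⊢ Δ:
  v=00: Γ:[p1=F] Δ:[(p1 → p0)=T] refutes=False
  v=01: Γ:[p1=T] Δ:[(p1 → p0)=F] refutes=True  ← countermodel

Result: [0, 1]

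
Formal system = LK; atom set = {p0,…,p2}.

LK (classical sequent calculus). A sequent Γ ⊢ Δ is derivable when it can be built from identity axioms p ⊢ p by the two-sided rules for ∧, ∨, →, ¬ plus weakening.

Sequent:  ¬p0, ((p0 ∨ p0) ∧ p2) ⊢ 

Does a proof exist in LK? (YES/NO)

Derivation trace:
[∧L] ¬p0, ((p0 ∨ p0) ∧ p2) ⊢ 
  [WL] (p0 ∨ p0), ¬p0, p2 ⊢ 
    [¬L] (p0 ∨ p0), ¬p0 ⊢ 
      [∨L] (p0 ∨ p0) ⊢ p0
        [Ax] p0 ⊢ p0
        [Ax] p0 ⊢ p0

Result: YES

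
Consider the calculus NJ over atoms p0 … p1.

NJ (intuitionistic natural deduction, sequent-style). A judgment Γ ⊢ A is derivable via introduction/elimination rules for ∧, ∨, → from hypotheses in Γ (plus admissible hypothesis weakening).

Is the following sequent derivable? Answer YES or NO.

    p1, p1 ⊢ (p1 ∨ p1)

Proof tree:
[Wk] p1, p1 ⊢ (p1 ∨ p1)
  [∨I₁] p1 ⊢ (p1 ∨ p1)
    [Ax] p1 ⊢ p1

Result: YES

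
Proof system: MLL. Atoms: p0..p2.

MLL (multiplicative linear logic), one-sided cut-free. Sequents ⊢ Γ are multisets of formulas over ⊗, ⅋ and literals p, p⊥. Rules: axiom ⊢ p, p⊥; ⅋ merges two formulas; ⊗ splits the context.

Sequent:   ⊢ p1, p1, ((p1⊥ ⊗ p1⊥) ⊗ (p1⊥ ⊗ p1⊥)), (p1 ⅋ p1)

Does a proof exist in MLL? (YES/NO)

Derivation trace:
[⅋]  ⊢ p1, p1, ((p1⊥ ⊗ p1⊥) ⊗ (p1⊥ ⊗ p1⊥)), (p1 ⅋ p1)
  [⊗]  ⊢ p1, p1, p1, p1, ((p1⊥ ⊗ p1⊥) ⊗ (p1⊥ ⊗ p1⊥))
    [⊗]  ⊢ p1, p1, (p1⊥ ⊗ p1⊥)
      [Ax]  ⊢ p1, p1⊥
      [Ax]  ⊢ p1, p1⊥
    [⊗]  ⊢ p1, p1, (p1⊥ ⊗ p1⊥)
      [Ax]  ⊢ p1, p1⊥
      [Ax]  ⊢ p1, p1⊥

Result: YES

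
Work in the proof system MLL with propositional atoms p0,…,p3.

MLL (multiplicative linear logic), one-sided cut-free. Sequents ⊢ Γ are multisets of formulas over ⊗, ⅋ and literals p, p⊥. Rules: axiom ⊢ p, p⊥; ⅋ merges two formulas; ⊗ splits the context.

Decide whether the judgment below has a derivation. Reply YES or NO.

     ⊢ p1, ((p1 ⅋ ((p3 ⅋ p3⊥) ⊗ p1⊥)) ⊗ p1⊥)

Derivation trace:
[⊗]  ⊢ p1, ((p1 ⅋ ((p3 ⅋ p3⊥) ⊗ p1⊥)) ⊗ p1⊥)
  [⅋]  ⊢ (p1 ⅋ ((p3 ⅋ p3⊥) ⊗ p1⊥))
    [⊗]  ⊢ p1, ((p3 ⅋ p3⊥) ⊗ p1⊥)
      [⅋]  ⊢ (p3 ⅋ p3⊥)
        [Ax]  ⊢ p3, p3⊥
      [Ax]  ⊢ p1, p1⊥
  [Ax]  ⊢ p1, p1⊥

Result: YES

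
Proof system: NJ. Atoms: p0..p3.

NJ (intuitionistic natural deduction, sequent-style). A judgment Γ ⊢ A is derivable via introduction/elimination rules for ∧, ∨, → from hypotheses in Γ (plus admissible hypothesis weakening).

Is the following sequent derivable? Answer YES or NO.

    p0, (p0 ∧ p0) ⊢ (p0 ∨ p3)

Proof tree:
[Wk] p0, (p0 ∧ p0) ⊢ (p0 ∨ p3)
  [∨I₁] p0 ⊢ (p0 ∨ p3)
    [Ax] p0 ⊢ p0

Result: YES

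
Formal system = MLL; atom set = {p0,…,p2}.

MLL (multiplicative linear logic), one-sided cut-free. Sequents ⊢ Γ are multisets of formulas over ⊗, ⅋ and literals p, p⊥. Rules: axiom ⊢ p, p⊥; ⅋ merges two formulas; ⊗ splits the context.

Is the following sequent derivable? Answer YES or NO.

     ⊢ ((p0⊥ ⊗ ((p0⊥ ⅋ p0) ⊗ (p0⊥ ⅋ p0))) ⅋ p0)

Derivation (root first):
[⅋]  ⊢ ((p0⊥ ⊗ ((p0⊥ ⅋ p0) ⊗ (p0⊥ ⅋ p0))) ⅋ p0)
  [⊗]  ⊢ p0, (p0⊥ ⊗ ((p0⊥ ⅋ p0) ⊗ (p0⊥ ⅋ p0)))
    [Ax]  ⊢ p0, p0⊥
    [⊗]  ⊢ ((p0⊥ ⅋ p0) ⊗ (p0⊥ ⅋ p0))
      [⅋]  ⊢ (p0⊥ ⅋ p0)
        [Ax]  ⊢ p0, p0⊥
      [⅋]  ⊢ (p0⊥ ⅋ p0)
        [Ax]  ⊢ p0, p0⊥

Result: YES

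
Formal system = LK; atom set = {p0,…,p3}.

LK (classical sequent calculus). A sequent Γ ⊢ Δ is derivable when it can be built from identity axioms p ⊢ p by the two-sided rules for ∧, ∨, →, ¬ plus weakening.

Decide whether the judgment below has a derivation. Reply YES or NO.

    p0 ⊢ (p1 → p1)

Derivation trace:
[WL] p0 ⊢ (p1 → p1)
  [→R]  ⊢ (p1 → p1)
    [Ax] p1 ⊢ p1

Result: YES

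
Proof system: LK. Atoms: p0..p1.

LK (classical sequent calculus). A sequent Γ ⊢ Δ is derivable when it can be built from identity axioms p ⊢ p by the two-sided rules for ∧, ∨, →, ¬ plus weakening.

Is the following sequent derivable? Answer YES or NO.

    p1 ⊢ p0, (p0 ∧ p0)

Enumerate valuations to refute Γ ⊢ Δ:
  v=00: Γ:[p1=F] Δ:[p0=F, (p0 ∧ p0)=F] refutes=False
  v=01: Γ:[p1=T] Δ:[p0=F, (p0 ∧ p0)=F] refutes=True  ← countermodel

Result: NO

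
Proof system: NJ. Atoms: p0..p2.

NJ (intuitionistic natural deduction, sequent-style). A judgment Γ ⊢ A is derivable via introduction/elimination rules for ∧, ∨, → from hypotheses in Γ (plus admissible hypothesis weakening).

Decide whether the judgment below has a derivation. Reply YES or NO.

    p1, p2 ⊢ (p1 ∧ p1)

Derivation trace:
[∧I] p1, p2 ⊢ (p1 ∧ p1)
  [Wk] p1, p2 ⊢ p1
    [Ax] p1 ⊢ p1
  [Ax] p1 ⊢ p1

Result: YES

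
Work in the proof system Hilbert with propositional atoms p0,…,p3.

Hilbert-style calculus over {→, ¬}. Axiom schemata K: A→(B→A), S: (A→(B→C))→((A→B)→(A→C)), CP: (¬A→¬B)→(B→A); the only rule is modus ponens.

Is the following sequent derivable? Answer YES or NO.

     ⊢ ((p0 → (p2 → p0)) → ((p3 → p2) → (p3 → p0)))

Truth-table refutation:
  v=0000: Γ:[] Δ:[((p0 → (p2 → p0)) → ((p3 → p2) → (p3 → p0)))=T] refutes=False
  v=0001: Γ:[] Δ:[((p0 → (p2 → p0)) → ((p3 → p2) → (p3 → p0)))=T] refutes=False
  v=0010: Γ:[] Δ:[((p0 → (p2 → p0)) → ((p3 → p2) → (p3 → p0)))=T] refutes=False
  v=0011: Γ:[] Δ:[((p0 → (p2 → p0)) → ((p3 → p2) → (p3 → p0)))=F] refutes=True  ← countermodel

Result: NO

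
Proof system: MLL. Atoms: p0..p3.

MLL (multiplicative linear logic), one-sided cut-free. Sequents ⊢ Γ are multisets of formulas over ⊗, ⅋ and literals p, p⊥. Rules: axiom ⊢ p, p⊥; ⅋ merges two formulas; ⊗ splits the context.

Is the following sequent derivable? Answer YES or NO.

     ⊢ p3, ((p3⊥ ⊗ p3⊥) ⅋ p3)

Proof tree:
[⅋]  ⊢ p3, ((p3⊥ ⊗ p3⊥) ⅋ p3)
  [⊗]  ⊢ p3, p3, (p3⊥ ⊗ p3⊥)
    [Ax]  ⊢ p3, p3⊥
    [Ax]  ⊢ p3, p3⊥

Result: YES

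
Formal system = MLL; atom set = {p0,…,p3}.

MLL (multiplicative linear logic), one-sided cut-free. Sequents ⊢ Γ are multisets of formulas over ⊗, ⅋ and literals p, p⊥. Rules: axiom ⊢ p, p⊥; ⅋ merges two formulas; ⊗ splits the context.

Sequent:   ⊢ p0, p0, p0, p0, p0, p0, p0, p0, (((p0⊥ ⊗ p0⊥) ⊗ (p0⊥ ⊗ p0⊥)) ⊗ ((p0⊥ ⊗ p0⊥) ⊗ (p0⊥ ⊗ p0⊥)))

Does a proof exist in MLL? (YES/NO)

Proof tree:
[⊗]  ⊢ p0, p0, p0, p0, p0, p0, p0, p0, (((p0⊥ ⊗ p0⊥) ⊗ (p0⊥ ⊗ p0⊥)) ⊗ ((p0⊥ ⊗ p0⊥) ⊗ (p0⊥ ⊗ p0⊥)))
  [⊗]  ⊢ p0, p0, p0, p0, ((p0⊥ ⊗ p0⊥) ⊗ (p0⊥ ⊗ p0⊥))
    [⊗]  ⊢ p0, p0, (p0⊥ ⊗ p0⊥)
      [Ax]  ⊢ p0, p0⊥
      [Ax]  ⊢ p0, p0⊥
    [⊗]  ⊢ p0, p0, (p0⊥ ⊗ p0⊥)
      [Ax]  ⊢ p0, p0⊥
      [Ax]  ⊢ p0, p0⊥
  [⊗]  ⊢ p0, p0, p0, p0, ((p0⊥ ⊗ p0⊥) ⊗ (p0⊥ ⊗ p0⊥))
    [⊗]  ⊢ p0, p0, (p0⊥ ⊗ p0⊥)
      [Ax]  ⊢ p0, p0⊥
      [Ax]  ⊢ p0, p0⊥
    [⊗]  ⊢ p0, p0, (p0⊥ ⊗ p0⊥)
      [Ax]  ⊢ p0, p0⊥
      [Ax]  ⊢ p0, p0⊥

Result: YES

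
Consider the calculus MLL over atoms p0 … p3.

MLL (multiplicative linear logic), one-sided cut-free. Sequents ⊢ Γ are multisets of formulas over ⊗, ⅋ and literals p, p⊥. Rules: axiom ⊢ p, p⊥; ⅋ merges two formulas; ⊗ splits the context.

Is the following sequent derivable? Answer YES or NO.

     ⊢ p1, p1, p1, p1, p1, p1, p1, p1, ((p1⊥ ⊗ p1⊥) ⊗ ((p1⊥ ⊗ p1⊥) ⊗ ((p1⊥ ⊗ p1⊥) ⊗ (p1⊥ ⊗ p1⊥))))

Derivation (root first):
[⊗]  ⊢ p1, p1, p1, p1, p1, p1, p1, p1, ((p1⊥ ⊗ p1⊥) ⊗ ((p1⊥ ⊗ p1⊥) ⊗ ((p1⊥ ⊗ p1⊥) ⊗ (p1⊥ ⊗ p1⊥))))
  [⊗]  ⊢ p1, p1, (p1⊥ ⊗ p1⊥)
    [Ax]  ⊢ p1, p1⊥
    [Ax]  ⊢ p1, p1⊥
  [⊗]  ⊢ p1, p1, p1, p1, p1, p1, ((p1⊥ ⊗ p1⊥) ⊗ ((p1⊥ ⊗ p1⊥) ⊗ (p1⊥ ⊗ p1⊥)))
    [⊗]  ⊢ p1, p1, (p1⊥ ⊗ p1⊥)
      [Ax]  ⊢ p1, p1⊥
      [Ax]  ⊢ p1, p1⊥
    [⊗]  ⊢ p1, p1, p1, p1, ((p1⊥ ⊗ p1⊥) ⊗ (p1⊥ ⊗ p1⊥))
      [⊗]  ⊢ p1, p1, (p1⊥ ⊗ p1⊥)
        [Ax]  ⊢ p1, p1⊥
        [Ax]  ⊢ p1, p1⊥
      [⊗]  ⊢ p1, p1, (p1⊥ ⊗ p1⊥)
        [Ax]  ⊢ p1, p1⊥
        [Ax]  ⊢ p1, p1⊥

Result: YES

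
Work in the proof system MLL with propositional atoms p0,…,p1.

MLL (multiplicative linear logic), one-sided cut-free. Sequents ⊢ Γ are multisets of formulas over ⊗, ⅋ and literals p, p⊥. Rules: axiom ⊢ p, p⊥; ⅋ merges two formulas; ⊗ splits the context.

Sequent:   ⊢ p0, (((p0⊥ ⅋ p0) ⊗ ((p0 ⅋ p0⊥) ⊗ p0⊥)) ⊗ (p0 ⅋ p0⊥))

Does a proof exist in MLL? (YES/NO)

Proof tree:
[⊗]  ⊢ p0, (((p0⊥ ⅋ p0) ⊗ ((p0 ⅋ p0⊥) ⊗ p0⊥)) ⊗ (p0 ⅋ p0⊥))
  [⊗]  ⊢ p0, ((p0⊥ ⅋ p0) ⊗ ((p0 ⅋ p0⊥) ⊗ p0⊥))
    [⅋]  ⊢ (p0⊥ ⅋ p0)
      [Ax]  ⊢ p0, p0⊥
    [⊗]  ⊢ p0, ((p0 ⅋ p0⊥) ⊗ p0⊥)
      [⅋]  ⊢ (p0 ⅋ p0⊥)
        [Ax]  ⊢ p0, p0⊥
      [Ax]  ⊢ p0, p0⊥
  [⅋]  ⊢ (p0 ⅋ p0⊥)
    [Ax]  ⊢ p0, p0⊥

Result: YES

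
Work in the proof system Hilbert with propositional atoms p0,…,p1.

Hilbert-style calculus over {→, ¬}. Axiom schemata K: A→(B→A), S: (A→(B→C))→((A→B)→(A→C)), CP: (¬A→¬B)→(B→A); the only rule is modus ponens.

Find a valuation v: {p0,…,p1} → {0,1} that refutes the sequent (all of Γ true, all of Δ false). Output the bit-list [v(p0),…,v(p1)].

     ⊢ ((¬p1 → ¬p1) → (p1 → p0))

Truth-table refutation:
  v=00: Γ:[] Δ:[((¬p1 → ¬p1) → (p1 → p0))=T] refutes=False
  v=01: Γ:[] Δ:[((¬p1 → ¬p1) → (p1 → p0))=F] refutes=True  ← countermodel

Result: [0, 1]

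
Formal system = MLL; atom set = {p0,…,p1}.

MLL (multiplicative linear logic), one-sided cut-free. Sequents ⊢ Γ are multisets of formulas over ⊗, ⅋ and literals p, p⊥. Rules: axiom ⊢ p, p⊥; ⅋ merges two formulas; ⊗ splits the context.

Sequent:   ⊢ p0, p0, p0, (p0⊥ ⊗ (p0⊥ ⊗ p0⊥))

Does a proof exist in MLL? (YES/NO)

Derivation trace:
[⊗]  ⊢ p0, p0, p0, (p0⊥ ⊗ (p0⊥ ⊗ p0⊥))
  [Ax]  ⊢ p0, p0⊥
  [⊗]  ⊢ p0, p0, (p0⊥ ⊗ p0⊥)
    [Ax]  ⊢ p0, p0⊥
    [Ax]  ⊢ p0, p0⊥

Result: YES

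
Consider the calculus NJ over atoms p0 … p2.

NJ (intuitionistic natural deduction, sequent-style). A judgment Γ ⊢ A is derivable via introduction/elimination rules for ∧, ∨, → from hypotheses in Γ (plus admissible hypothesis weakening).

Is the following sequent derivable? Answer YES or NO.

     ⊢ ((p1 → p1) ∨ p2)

Proof tree:
[∨I₁]  ⊢ ((p1 → p1) ∨ p2)
  [→I]  ⊢ (p1 → p1)
    [Ax] p1 ⊢ p1

Result: YES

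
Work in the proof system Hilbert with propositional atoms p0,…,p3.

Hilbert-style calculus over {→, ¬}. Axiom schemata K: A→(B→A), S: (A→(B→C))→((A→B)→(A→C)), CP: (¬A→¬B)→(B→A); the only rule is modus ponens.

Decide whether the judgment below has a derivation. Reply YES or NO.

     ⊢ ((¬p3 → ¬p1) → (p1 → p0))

Truth-table refutation:
  v=0000: Γ:[] Δ:[((¬p3 → ¬p1) → (p1 → p0))=T] refutes=False
  v=0001: Γ:[] Δ:[((¬p3 → ¬p1) → (p1 → p0))=T] refutes=False
  v=0010: Γ:[] Δ:[((¬p3 → ¬p1) → (p1 → p0))=T] refutes=False
  v=0011: Γ:[] Δ:[((¬p3 → ¬p1) → (p1 → p0))=T] refutes=False
  v=0100: Γ:[] Δ:[((¬p3 → ¬p1) → (p1 → p0))=T] refutes=False
  v=0101: Γ:[] Δ:[((¬p3 → ¬p1) → (p1 → p0))=F] refutes=True  ← countermodel

Result: NO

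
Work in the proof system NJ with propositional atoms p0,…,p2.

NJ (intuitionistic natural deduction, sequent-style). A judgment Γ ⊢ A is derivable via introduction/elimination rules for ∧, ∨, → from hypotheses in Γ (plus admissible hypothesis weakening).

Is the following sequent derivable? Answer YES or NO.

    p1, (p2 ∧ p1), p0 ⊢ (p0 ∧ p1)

Proof tree:
[∧I] p1, (p2 ∧ p1), p0 ⊢ (p0 ∧ p1)
  [Wk] p0, (p2 ∧ p1) ⊢ p0
    [Ax] p0 ⊢ p0
  [Ax] p1 ⊢ p1

Result: YES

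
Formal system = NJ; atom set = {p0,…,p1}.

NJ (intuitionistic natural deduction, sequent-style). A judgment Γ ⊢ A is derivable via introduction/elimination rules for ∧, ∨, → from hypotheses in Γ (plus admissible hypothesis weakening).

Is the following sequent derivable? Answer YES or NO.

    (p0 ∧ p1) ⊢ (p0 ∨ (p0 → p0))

Derivation trace:
[Wk] (p0 ∧ p1) ⊢ (p0 ∨ (p0 → p0))
  [∨I₂]  ⊢ (p0 ∨ (p0 → p0))
    [→I]  ⊢ (p0 → p0)
      [Ax] p0 ⊢ p0

Result: YES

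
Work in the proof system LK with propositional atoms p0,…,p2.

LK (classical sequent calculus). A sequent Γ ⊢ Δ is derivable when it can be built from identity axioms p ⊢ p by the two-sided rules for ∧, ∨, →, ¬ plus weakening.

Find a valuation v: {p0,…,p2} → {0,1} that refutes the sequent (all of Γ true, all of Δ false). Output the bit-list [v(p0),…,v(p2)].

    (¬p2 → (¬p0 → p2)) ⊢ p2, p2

Truth-table refutation:
  v=000: Γ:[(¬p2 → (¬p0 → p2))=F] Δ:[p2=F, p2=F] refutes=False
  v=001: Γ:[(¬p2 → (¬p0 → p2))=T] Δ:[p2=T, p2=T] refutes=False
  v=010: Γ:[(¬p2 → (¬p0 → p2))=F] Δ:[p2=F, p2=F] refutes=False
  v=011: Γ:[(¬p2 → (¬p0 → p2))=T] Δ:[p2=T, p2=T] refutes=False
  v=100: Γ:[(¬p2 → (¬p0 → p2))=T] Δ:[p2=F, p2=F] refutes=True  ← countermodel

Result: [1, 0, 0]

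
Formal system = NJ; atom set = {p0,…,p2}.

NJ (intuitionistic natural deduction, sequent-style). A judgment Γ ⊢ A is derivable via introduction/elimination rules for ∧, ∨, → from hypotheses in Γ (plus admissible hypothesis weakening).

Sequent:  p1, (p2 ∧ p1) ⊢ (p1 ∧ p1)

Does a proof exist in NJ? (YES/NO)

Proof tree:
[∧I] p1, (p2 ∧ p1) ⊢ (p1 ∧ p1)
  [Ax] p1 ⊢ p1
  [Wk] p1, (p2 ∧ p1) ⊢ p1
    [Ax] p1 ⊢ p1

Result: YES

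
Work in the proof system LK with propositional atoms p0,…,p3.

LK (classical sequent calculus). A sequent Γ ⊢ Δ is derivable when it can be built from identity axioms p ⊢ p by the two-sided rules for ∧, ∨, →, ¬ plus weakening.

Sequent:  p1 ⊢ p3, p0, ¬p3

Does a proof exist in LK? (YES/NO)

Proof tree:
[WL] p1 ⊢ p3, p0, ¬p3
  [¬R]  ⊢ p3, p0, ¬p3
    [WR] p3 ⊢ p3, p0
      [Ax] p3 ⊢ p3

Result: YES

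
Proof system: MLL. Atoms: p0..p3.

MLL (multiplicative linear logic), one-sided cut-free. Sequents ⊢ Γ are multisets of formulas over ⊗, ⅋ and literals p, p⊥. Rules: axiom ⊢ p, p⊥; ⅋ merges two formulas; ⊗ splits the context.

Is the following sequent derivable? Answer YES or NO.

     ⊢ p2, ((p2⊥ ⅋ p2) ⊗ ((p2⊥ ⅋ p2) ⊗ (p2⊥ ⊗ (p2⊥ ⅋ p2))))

Derivation trace:
[⊗]  ⊢ p2, ((p2⊥ ⅋ p2) ⊗ ((p2⊥ ⅋ p2) ⊗ (p2⊥ ⊗ (p2⊥ ⅋ p2))))
  [⅋]  ⊢ (p2⊥ ⅋ p2)
    [Ax]  ⊢ p2, p2⊥
  [⊗]  ⊢ p2, ((p2⊥ ⅋ p2) ⊗ (p2⊥ ⊗ (p2⊥ ⅋ p2)))
    [⅋]  ⊢ (p2⊥ ⅋ p2)
      [Ax]  ⊢ p2, p2⊥
    [⊗]  ⊢ p2, (p2⊥ ⊗ (p2⊥ ⅋ p2))
      [Ax]  ⊢ p2, p2⊥
      [⅋]  ⊢ (p2⊥ ⅋ p2)
        [Ax]  ⊢ p2, p2⊥

Result: YES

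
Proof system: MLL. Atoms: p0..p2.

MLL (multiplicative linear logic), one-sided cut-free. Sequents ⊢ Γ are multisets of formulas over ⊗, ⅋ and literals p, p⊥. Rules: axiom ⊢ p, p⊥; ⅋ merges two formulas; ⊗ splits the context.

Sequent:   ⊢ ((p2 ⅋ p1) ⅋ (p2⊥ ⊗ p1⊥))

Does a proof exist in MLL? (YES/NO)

Proof tree:
[⅋]  ⊢ ((p2 ⅋ p1) ⅋ (p2⊥ ⊗ p1⊥))
  [⅋]  ⊢ (p2⊥ ⊗ p1⊥), (p2 ⅋ p1)
    [⊗]  ⊢ p2, p1, (p2⊥ ⊗ p1⊥)
      [Ax]  ⊢ p2, p2⊥
      [Ax]  ⊢ p1, p1⊥

Result: YES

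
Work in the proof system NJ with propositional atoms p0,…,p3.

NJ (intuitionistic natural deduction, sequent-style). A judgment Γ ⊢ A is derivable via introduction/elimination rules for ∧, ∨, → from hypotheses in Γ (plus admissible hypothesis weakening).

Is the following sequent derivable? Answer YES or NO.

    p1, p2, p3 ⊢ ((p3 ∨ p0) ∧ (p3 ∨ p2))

Derivation (root first):
[∧I] p1, p2, p3 ⊢ ((p3 ∨ p0) ∧ (p3 ∨ p2))
  [Wk] p3, p1 ⊢ (p3 ∨ p0)
    [∨I₁] p3 ⊢ (p3 ∨ p0)
      [Ax] p3 ⊢ p3
  [∨I₂] p2 ⊢ (p3 ∨ p2)
    [Ax] p2 ⊢ p2

Result: YES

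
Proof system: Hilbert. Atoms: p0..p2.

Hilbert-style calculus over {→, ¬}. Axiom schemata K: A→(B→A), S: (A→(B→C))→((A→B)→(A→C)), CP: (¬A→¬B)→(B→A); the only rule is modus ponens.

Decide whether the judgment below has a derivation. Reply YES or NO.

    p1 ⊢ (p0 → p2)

Truth-table refutation:
  v=000: Γ:[p1=F] Δ:[(p0 → p2)=T] refutes=False
  v=001: Γ:[p1=F] Δ:[(p0 → p2)=T] refutes=False
  v=010: Γ:[p1=T] Δ:[(p0 → p2)=T] refutes=False
  v=011: Γ:[p1=T] Δ:[(p0 → p2)=T] refutes=False
  v=100: Γ:[p1=F] Δ:[(p0 → p2)=F] refutes=False
  v=101: Γ:[p1=F] Δ:[(p0 → p2)=T] refutes=False
  v=110: Γ:[p1=T] Δ:[(p0 → p2)=F] refutes=True  ← countermodel

Result: NO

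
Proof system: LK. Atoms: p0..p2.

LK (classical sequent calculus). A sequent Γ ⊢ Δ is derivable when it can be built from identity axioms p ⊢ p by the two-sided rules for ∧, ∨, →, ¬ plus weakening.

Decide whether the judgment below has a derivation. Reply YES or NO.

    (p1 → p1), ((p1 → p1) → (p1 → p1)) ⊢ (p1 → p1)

Derivation trace:
[→L] (p1 → p1), ((p1 → p1) → (p1 → p1)) ⊢ (p1 → p1)
  [→R] (p1 → p1) ⊢ (p1 → p1)
    [→L] p1, (p1 → p1) ⊢ p1
      [Ax] p1 ⊢ p1
      [Ax] p1 ⊢ p1
  [→R] (p1 → p1) ⊢ (p1 → p1)
    [→L] p1, (p1 → p1) ⊢ p1
      [Ax] p1 ⊢ p1
      [Ax] p1 ⊢ p1

Result: YES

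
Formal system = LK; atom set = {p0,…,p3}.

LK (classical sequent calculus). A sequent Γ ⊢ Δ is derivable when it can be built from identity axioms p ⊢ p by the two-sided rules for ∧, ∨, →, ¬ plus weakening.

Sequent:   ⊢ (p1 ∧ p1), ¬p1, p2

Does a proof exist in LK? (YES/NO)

Derivation trace:
[WR]  ⊢ (p1 ∧ p1), ¬p1, p2
  [¬R]  ⊢ (p1 ∧ p1), ¬p1
    [∧R] p1 ⊢ (p1 ∧ p1)
      [Ax] p1 ⊢ p1
      [Ax] p1 ⊢ p1

Result: YES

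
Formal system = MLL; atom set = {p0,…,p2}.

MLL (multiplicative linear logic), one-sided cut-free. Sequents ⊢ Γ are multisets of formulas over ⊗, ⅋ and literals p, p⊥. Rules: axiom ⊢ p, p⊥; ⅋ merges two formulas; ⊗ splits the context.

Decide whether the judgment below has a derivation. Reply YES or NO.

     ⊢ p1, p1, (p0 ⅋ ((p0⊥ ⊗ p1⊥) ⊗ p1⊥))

Derivation trace:
[⅋]  ⊢ p1, p1, (p0 ⅋ ((p0⊥ ⊗ p1⊥) ⊗ p1⊥))
  [⊗]  ⊢ p0, p1, p1, ((p0⊥ ⊗ p1⊥) ⊗ p1⊥)
    [⊗]  ⊢ p0, p1, (p0⊥ ⊗ p1⊥)
      [Ax]  ⊢ p0, p0⊥
      [Ax]  ⊢ p1, p1⊥
    [Ax]  ⊢ p1, p1⊥

Result: YES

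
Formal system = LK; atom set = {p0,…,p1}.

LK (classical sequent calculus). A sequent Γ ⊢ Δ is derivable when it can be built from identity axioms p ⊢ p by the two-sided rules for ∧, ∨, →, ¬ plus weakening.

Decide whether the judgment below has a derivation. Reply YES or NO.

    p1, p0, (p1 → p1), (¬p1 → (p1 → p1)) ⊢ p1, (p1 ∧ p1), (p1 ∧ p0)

Derivation (root first):
[→L] p1, p0, (p1 → p1), (¬p1 → (p1 → p1)) ⊢ p1, (p1 ∧ p1), (p1 ∧ p0)
  [¬R] (p1 → p1) ⊢ (p1 ∧ p1), ¬p1
    [∧R] p1, (p1 → p1) ⊢ (p1 ∧ p1)
      [→L] p1, (p1 → p1) ⊢ p1
        [Ax] p1 ⊢ p1
        [Ax] p1 ⊢ p1
      [Ax] p1 ⊢ p1
  [WR] p1, p0, (p1 → p1) ⊢ (p1 ∧ p0), p1
    [∧R] p1, p0, (p1 → p1) ⊢ (p1 ∧ p0)
      [→L] p1, (p1 → p1) ⊢ p1
        [Ax] p1 ⊢ p1
        [Ax] p1 ⊢ p1
      [Ax] p0 ⊢ p0

Result: YES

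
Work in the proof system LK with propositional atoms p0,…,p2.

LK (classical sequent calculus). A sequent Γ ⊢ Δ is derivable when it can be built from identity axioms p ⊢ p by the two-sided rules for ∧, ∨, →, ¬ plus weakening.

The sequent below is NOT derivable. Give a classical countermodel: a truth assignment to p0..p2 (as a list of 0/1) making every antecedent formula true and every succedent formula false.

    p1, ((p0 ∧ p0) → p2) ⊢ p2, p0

Search for a countermodel by truth-table:
  v=000: Γ:[p1=F, ((p0 ∧ p0) → p2)=T] Δ:[p2=F, p0=F] refutes=False
  v=001: Γ:[p1=F, ((p0 ∧ p0) → p2)=T] Δ:[p2=T, p0=F] refutes=False
  v=010: Γ:[p1=T, ((p0 ∧ p0) → p2)=T] Δ:[p2=F, p0=F] refutes=True  ← countermodel

Result: [0, 1, 0]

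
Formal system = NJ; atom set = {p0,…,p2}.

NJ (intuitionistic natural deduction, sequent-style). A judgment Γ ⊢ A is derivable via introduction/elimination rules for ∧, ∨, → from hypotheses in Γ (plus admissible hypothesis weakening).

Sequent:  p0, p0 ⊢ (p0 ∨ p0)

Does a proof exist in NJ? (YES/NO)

Derivation (root first):
[∨I₁] p0, p0 ⊢ (p0 ∨ p0)
  [Wk] p0, p0 ⊢ p0
    [Ax] p0 ⊢ p0

Result: YES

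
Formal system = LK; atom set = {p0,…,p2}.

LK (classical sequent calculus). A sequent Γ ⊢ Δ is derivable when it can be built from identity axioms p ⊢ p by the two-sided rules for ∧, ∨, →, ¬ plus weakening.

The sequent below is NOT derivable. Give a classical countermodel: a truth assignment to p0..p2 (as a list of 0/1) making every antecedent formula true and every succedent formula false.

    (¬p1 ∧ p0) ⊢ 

Enumerate valuations to refute Γ ⊢ Δ:
  v=000: Γ:[(¬p1 ∧ p0)=F] Δ:[] refutes=False
  v=001: Γ:[(¬p1 ∧ p0)=F] Δ:[] refutes=False
  v=010: Γ:[(¬p1 ∧ p0)=F] Δ:[] refutes=False
  v=011: Γ:[(¬p1 ∧ p0)=F] Δ:[] refutes=False
  v=100: Γ:[(¬p1 ∧ p0)=T] Δ:[] refutes=True  ← countermodel

Result: [1, 0, 0]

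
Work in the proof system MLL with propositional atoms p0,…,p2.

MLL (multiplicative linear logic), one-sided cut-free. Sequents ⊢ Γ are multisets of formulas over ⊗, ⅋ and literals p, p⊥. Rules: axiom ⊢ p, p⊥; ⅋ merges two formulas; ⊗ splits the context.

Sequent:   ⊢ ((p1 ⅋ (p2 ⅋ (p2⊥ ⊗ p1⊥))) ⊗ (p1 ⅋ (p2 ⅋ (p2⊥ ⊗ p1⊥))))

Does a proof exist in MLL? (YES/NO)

Proof tree:
[⊗]  ⊢ ((p1 ⅋ (p2 ⅋ (p2⊥ ⊗ p1⊥))) ⊗ (p1 ⅋ (p2 ⅋ (p2⊥ ⊗ p1⊥))))
  [⅋]  ⊢ (p1 ⅋ (p2 ⅋ (p2⊥ ⊗ p1⊥)))
    [⅋]  ⊢ p1, (p2 ⅋ (p2⊥ ⊗ p1⊥))
      [⊗]  ⊢ p2, p1, (p2⊥ ⊗ p1⊥)
        [Ax]  ⊢ p2, p2⊥
        [Ax]  ⊢ p1, p1⊥
  [⅋]  ⊢ (p1 ⅋ (p2 ⅋ (p2⊥ ⊗ p1⊥)))
    [⅋]  ⊢ p1, (p2 ⅋ (p2⊥ ⊗ p1⊥))
      [⊗]  ⊢ p2, p1, (p2⊥ ⊗ p1⊥)
        [Ax]  ⊢ p2, p2⊥
        [Ax]  ⊢ p1, p1⊥

Result: YES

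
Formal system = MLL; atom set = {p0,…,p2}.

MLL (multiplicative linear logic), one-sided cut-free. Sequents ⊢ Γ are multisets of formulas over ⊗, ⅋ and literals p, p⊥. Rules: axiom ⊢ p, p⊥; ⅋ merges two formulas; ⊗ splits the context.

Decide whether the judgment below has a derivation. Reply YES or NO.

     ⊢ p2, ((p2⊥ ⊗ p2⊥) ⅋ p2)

Proof tree:
[⅋]  ⊢ p2, ((p2⊥ ⊗ p2⊥) ⅋ p2)
  [⊗]  ⊢ p2, p2, (p2⊥ ⊗ p2⊥)
    [Ax]  ⊢ p2, p2⊥
    [Ax]  ⊢ p2, p2⊥

Result: YES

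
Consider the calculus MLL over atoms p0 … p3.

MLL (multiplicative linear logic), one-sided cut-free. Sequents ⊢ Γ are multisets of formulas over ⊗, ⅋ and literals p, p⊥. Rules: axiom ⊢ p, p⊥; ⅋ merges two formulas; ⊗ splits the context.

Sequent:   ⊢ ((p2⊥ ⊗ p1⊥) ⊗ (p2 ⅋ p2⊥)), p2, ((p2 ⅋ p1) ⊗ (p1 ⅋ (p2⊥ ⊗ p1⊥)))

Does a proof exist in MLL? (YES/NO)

Proof tree:
[⊗]  ⊢ ((p2⊥ ⊗ p1⊥) ⊗ (p2 ⅋ p2⊥)), p2, ((p2 ⅋ p1) ⊗ (p1 ⅋ (p2⊥ ⊗ p1⊥)))
  [⅋]  ⊢ ((p2⊥ ⊗ p1⊥) ⊗ (p2 ⅋ p2⊥)), (p2 ⅋ p1)
    [⊗]  ⊢ p2, p1, ((p2⊥ ⊗ p1⊥) ⊗ (p2 ⅋ p2⊥))
      [⊗]  ⊢ p2, p1, (p2⊥ ⊗ p1⊥)
        [Ax]  ⊢ p2, p2⊥
        [Ax]  ⊢ p1, p1⊥
      [⅋]  ⊢ (p2 ⅋ p2⊥)
        [Ax]  ⊢ p2, p2⊥
  [⅋]  ⊢ p2, (p1 ⅋ (p2⊥ ⊗ p1⊥))
    [⊗]  ⊢ p2, p1, (p2⊥ ⊗ p1⊥)
      [Ax]  ⊢ p2, p2⊥
      [Ax]  ⊢ p1, p1⊥

Result: YES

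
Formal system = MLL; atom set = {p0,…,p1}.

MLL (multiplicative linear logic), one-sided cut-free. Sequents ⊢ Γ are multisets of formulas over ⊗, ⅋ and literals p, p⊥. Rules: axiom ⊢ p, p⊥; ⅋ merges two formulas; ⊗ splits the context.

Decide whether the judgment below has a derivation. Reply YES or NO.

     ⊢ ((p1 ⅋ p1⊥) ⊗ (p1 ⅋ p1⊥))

Derivation trace:
[⊗]  ⊢ ((p1 ⅋ p1⊥) ⊗ (p1 ⅋ p1⊥))
  [⅋]  ⊢ (p1 ⅋ p1⊥)
    [Ax]  ⊢ p1, p1⊥
  [⅋]  ⊢ (p1 ⅋ p1⊥)
    [Ax]  ⊢ p1, p1⊥

Result: YES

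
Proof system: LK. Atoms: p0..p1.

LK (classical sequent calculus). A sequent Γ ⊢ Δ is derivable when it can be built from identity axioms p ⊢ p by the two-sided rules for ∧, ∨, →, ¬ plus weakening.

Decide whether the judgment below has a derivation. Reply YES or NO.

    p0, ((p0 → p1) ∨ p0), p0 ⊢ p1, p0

Derivation trace:
[WL] p0, ((p0 → p1) ∨ p0), p0 ⊢ p1, p0
  [∨L] p0, ((p0 → p1) ∨ p0) ⊢ p1, p0
    [→L] p0, (p0 → p1) ⊢ p1
      [Ax] p0 ⊢ p0
      [Ax] p1 ⊢ p1
    [WR] p0 ⊢ p0, p1
      [Ax] p0 ⊢ p0

Result: YES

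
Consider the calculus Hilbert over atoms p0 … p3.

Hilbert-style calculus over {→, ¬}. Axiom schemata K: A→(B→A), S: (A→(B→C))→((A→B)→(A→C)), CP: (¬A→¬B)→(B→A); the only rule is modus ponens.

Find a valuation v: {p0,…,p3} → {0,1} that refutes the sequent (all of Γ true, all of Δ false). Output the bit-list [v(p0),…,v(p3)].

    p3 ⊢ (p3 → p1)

Enumerate valuations to refute Γ ⊢ Δ:
  v=0000: Γ:[p3=F] Δ:[(p3 → p1)=T] refutes=False
  v=0001: Γ:[p3=T] Δ:[(p3 → p1)=F] refutes=True  ← countermodel

Result: [0, 0, 0, 1]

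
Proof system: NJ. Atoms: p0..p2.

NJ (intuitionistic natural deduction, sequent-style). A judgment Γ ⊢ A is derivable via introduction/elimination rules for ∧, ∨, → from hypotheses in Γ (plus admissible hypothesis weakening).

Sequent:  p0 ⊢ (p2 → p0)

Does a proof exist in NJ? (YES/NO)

Derivation trace:
[→I] p0 ⊢ (p2 → p0)
  [Wk] p0, p2 ⊢ p0
    [Ax] p0 ⊢ p0

Result: YES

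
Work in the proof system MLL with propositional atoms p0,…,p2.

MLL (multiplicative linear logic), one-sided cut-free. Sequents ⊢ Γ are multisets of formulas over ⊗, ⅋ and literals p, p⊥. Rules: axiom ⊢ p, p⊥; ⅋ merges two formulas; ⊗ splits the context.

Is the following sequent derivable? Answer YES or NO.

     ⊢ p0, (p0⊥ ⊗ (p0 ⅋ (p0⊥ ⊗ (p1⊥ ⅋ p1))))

Proof tree:
[⊗]  ⊢ p0, (p0⊥ ⊗ (p0 ⅋ (p0⊥ ⊗ (p1⊥ ⅋ p1))))
  [Ax]  ⊢ p0, p0⊥
  [⅋]  ⊢ (p0 ⅋ (p0⊥ ⊗ (p1⊥ ⅋ p1)))
    [⊗]  ⊢ p0, (p0⊥ ⊗ (p1⊥ ⅋ p1))
      [Ax]  ⊢ p0, p0⊥
      [⅋]  ⊢ (p1⊥ ⅋ p1)
        [Ax]  ⊢ p1, p1⊥

Result: YES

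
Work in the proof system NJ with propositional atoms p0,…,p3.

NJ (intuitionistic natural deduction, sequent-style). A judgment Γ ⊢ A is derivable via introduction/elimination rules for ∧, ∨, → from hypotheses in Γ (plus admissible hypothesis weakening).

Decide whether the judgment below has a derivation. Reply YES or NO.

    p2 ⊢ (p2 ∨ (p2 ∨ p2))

Derivation trace:
[∨I₂] p2 ⊢ (p2 ∨ (p2 ∨ p2))
  [∨I₁] p2 ⊢ (p2 ∨ p2)
    [Ax] p2 ⊢ p2

Result: YES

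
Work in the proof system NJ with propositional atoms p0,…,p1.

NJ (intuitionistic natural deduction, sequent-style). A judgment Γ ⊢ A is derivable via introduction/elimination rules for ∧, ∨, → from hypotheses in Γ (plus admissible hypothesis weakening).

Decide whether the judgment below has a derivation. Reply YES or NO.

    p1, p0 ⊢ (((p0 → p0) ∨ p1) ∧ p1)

Proof tree:
[∧I] p1, p0 ⊢ (((p0 → p0) ∨ p1) ∧ p1)
  [∨I₁]  ⊢ ((p0 → p0) ∨ p1)
    [→I]  ⊢ (p0 → p0)
      [Ax] p0 ⊢ p0
  [Wk] p1, p0 ⊢ p1
    [Ax] p1 ⊢ p1

Result: YES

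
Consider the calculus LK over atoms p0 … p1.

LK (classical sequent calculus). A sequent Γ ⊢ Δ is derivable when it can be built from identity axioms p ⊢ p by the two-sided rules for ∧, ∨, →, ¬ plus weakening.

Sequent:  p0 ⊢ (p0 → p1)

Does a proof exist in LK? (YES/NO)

Search for a countermodel by truth-table:
  v=00: Γ:[p0=F] Δ:[(p0 → p1)=T] refutes=False
  v=01: Γ:[p0=F] Δ:[(p0 → p1)=T] refutes=False
  v=10: Γ:[p0=T] Δ:[(p0 → p1)=F] refutes=True  ← countermodel

Result: NO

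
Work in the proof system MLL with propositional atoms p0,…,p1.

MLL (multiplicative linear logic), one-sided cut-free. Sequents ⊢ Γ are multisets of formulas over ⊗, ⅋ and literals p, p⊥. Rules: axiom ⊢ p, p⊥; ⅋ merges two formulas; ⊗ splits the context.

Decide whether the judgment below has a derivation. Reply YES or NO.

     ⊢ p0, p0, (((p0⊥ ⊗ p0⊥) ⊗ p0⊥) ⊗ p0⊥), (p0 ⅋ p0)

Derivation (root first):
[⅋]  ⊢ p0, p0, (((p0⊥ ⊗ p0⊥) ⊗ p0⊥) ⊗ p0⊥), (p0 ⅋ p0)
  [⊗]  ⊢ p0, p0, p0, p0, (((p0⊥ ⊗ p0⊥) ⊗ p0⊥) ⊗ p0⊥)
    [⊗]  ⊢ p0, p0, p0, ((p0⊥ ⊗ p0⊥) ⊗ p0⊥)
      [⊗]  ⊢ p0, p0, (p0⊥ ⊗ p0⊥)
        [Ax]  ⊢ p0, p0⊥
        [Ax]  ⊢ p0, p0⊥
      [Ax]  ⊢ p0, p0⊥
    [Ax]  ⊢ p0, p0⊥

Result: YES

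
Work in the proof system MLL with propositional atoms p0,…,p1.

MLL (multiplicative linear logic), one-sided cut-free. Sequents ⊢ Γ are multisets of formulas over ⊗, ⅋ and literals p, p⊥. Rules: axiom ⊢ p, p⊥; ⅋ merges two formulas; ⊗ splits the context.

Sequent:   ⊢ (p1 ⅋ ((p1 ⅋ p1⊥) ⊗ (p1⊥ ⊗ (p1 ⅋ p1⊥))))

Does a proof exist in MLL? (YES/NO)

Derivation (root first):
[⅋]  ⊢ (p1 ⅋ ((p1 ⅋ p1⊥) ⊗ (p1⊥ ⊗ (p1 ⅋ p1⊥))))
  [⊗]  ⊢ p1, ((p1 ⅋ p1⊥) ⊗ (p1⊥ ⊗ (p1 ⅋ p1⊥)))
    [⅋]  ⊢ (p1 ⅋ p1⊥)
      [Ax]  ⊢ p1, p1⊥
    [⊗]  ⊢ p1, (p1⊥ ⊗ (p1 ⅋ p1⊥))
      [Ax]  ⊢ p1, p1⊥
      [⅋]  ⊢ (p1 ⅋ p1⊥)
        [Ax]  ⊢ p1, p1⊥

Result: YES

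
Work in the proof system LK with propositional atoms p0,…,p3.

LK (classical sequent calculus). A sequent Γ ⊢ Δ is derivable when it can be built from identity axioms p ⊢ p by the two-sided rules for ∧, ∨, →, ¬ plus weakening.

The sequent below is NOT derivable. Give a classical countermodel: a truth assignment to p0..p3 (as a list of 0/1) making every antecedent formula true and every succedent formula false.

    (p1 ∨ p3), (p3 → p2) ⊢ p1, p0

Search for a countermodel by truth-table:
  v=0000: Γ:[(p1 ∨ p3)=F, (p3 → p2)=T] Δ:[p1=F, p0=F] refutes=False
  v=0001: Γ:[(p1 ∨ p3)=T, (p3 → p2)=F] Δ:[p1=F, p0=F] refutes=False
  v=0010: Γ:[(p1 ∨ p3)=F, (p3 → p2)=T] Δ:[p1=F, p0=F] refutes=False
  v=0011: Γ:[(p1 ∨ p3)=T, (p3 → p2)=T] Δ:[p1=F, p0=F] refutes=True  ← countermodel

Result: [0, 0, 1, 1]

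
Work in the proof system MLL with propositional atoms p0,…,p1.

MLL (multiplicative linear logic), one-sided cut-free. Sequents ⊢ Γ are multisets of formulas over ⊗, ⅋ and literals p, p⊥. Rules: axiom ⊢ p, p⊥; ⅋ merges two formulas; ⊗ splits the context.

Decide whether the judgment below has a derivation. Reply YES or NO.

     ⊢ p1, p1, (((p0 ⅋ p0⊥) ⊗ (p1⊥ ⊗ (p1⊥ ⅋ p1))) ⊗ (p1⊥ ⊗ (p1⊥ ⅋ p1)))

Proof tree:
[⊗]  ⊢ p1, p1, (((p0 ⅋ p0⊥) ⊗ (p1⊥ ⊗ (p1⊥ ⅋ p1))) ⊗ (p1⊥ ⊗ (p1⊥ ⅋ p1)))
  [⊗]  ⊢ p1, ((p0 ⅋ p0⊥) ⊗ (p1⊥ ⊗ (p1⊥ ⅋ p1)))
    [⅋]  ⊢ (p0 ⅋ p0⊥)
      [Ax]  ⊢ p0, p0⊥
    [⊗]  ⊢ p1, (p1⊥ ⊗ (p1⊥ ⅋ p1))
      [Ax]  ⊢ p1, p1⊥
      [⅋]  ⊢ (p1⊥ ⅋ p1)
        [Ax]  ⊢ p1, p1⊥
  [⊗]  ⊢ p1, (p1⊥ ⊗ (p1⊥ ⅋ p1))
    [Ax]  ⊢ p1, p1⊥
    [⅋]  ⊢ (p1⊥ ⅋ p1)
      [Ax]  ⊢ p1, p1⊥

Result: YES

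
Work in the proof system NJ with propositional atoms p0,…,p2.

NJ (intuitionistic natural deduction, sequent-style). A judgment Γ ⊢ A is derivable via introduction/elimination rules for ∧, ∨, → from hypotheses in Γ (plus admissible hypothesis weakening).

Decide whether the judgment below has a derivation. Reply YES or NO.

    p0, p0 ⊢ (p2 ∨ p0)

Derivation (root first):
[Wk] p0, p0 ⊢ (p2 ∨ p0)
  [∨I₂] p0 ⊢ (p2 ∨ p0)
    [Ax] p0 ⊢ p0

Result: YES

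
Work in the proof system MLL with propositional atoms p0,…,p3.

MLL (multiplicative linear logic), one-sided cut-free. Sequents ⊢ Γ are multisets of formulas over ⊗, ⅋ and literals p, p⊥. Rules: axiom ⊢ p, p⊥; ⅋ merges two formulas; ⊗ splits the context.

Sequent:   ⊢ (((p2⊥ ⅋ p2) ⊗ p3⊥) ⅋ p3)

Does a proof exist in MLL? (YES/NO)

Derivation (root first):
[⅋]  ⊢ (((p2⊥ ⅋ p2) ⊗ p3⊥) ⅋ p3)
  [⊗]  ⊢ p3, ((p2⊥ ⅋ p2) ⊗ p3⊥)
    [⅋]  ⊢ (p2⊥ ⅋ p2)
      [Ax]  ⊢ p2, p2⊥
    [Ax]  ⊢ p3, p3⊥

Result: YES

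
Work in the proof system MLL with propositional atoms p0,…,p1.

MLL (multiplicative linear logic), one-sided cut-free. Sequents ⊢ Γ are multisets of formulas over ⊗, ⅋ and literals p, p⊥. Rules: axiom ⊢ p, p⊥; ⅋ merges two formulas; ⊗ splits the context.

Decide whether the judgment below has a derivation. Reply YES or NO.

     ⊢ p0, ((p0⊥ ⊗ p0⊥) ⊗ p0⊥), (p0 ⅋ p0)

Derivation trace:
[⅋]  ⊢ p0, ((p0⊥ ⊗ p0⊥) ⊗ p0⊥), (p0 ⅋ p0)
  [⊗]  ⊢ p0, p0, p0, ((p0⊥ ⊗ p0⊥) ⊗ p0⊥)
    [⊗]  ⊢ p0, p0, (p0⊥ ⊗ p0⊥)
      [Ax]  ⊢ p0, p0⊥
      [Ax]  ⊢ p0, p0⊥
    [Ax]  ⊢ p0, p0⊥

Result: YES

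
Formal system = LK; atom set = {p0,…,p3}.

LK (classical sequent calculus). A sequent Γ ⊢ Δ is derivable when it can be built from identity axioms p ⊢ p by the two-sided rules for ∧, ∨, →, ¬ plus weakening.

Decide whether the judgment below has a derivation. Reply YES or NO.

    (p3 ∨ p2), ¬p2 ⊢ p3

Derivation (root first):
[¬L] (p3 ∨ p2), ¬p2 ⊢ p3
  [∨L] (p3 ∨ p2) ⊢ p2, p3
    [Ax] p3 ⊢ p3
    [Ax] p2 ⊢ p2

Result: YES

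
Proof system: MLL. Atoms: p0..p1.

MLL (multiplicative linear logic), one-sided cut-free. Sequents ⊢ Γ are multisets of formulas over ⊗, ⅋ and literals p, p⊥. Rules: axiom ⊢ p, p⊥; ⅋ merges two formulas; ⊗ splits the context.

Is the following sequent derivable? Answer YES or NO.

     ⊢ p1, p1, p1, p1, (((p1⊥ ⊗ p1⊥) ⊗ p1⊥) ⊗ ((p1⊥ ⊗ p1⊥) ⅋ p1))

Derivation trace:
[⊗]  ⊢ p1, p1, p1, p1, (((p1⊥ ⊗ p1⊥) ⊗ p1⊥) ⊗ ((p1⊥ ⊗ p1⊥) ⅋ p1))
  [⊗]  ⊢ p1, p1, p1, ((p1⊥ ⊗ p1⊥) ⊗ p1⊥)
    [⊗]  ⊢ p1, p1, (p1⊥ ⊗ p1⊥)
      [Ax]  ⊢ p1, p1⊥
      [Ax]  ⊢ p1, p1⊥
    [Ax]  ⊢ p1, p1⊥
  [⅋]  ⊢ p1, ((p1⊥ ⊗ p1⊥) ⅋ p1)
    [⊗]  ⊢ p1, p1, (p1⊥ ⊗ p1⊥)
      [Ax]  ⊢ p1, p1⊥
      [Ax]  ⊢ p1, p1⊥

Result: YES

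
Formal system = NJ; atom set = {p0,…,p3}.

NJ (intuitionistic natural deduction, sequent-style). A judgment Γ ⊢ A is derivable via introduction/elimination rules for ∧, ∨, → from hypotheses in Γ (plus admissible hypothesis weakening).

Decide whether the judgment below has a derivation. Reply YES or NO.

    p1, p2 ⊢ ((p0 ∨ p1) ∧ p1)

Derivation (root first):
[∧I] p1, p2 ⊢ ((p0 ∨ p1) ∧ p1)
  [Wk] p1, p2 ⊢ (p0 ∨ p1)
    [∨I₂] p1 ⊢ (p0 ∨ p1)
      [Ax] p1 ⊢ p1
  [Ax] p1 ⊢ p1

Result: YES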